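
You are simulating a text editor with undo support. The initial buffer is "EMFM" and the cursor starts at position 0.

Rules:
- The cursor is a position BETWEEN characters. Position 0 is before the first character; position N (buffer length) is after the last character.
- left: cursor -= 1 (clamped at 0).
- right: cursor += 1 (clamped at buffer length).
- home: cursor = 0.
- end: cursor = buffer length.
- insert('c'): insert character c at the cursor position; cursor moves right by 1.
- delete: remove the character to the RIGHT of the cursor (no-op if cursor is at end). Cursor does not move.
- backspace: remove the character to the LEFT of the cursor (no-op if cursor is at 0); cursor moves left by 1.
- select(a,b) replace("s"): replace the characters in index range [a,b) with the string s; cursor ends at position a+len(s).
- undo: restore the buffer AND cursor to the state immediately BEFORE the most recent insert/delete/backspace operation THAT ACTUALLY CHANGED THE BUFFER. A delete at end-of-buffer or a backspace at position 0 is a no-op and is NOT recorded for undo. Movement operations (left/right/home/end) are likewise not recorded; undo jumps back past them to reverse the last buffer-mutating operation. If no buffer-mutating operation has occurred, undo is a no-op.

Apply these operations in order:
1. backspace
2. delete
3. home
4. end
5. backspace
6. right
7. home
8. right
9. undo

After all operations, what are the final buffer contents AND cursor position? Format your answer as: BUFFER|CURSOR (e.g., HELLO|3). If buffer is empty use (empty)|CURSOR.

Answer: MFM|3

Derivation:
After op 1 (backspace): buf='EMFM' cursor=0
After op 2 (delete): buf='MFM' cursor=0
After op 3 (home): buf='MFM' cursor=0
After op 4 (end): buf='MFM' cursor=3
After op 5 (backspace): buf='MF' cursor=2
After op 6 (right): buf='MF' cursor=2
After op 7 (home): buf='MF' cursor=0
After op 8 (right): buf='MF' cursor=1
After op 9 (undo): buf='MFM' cursor=3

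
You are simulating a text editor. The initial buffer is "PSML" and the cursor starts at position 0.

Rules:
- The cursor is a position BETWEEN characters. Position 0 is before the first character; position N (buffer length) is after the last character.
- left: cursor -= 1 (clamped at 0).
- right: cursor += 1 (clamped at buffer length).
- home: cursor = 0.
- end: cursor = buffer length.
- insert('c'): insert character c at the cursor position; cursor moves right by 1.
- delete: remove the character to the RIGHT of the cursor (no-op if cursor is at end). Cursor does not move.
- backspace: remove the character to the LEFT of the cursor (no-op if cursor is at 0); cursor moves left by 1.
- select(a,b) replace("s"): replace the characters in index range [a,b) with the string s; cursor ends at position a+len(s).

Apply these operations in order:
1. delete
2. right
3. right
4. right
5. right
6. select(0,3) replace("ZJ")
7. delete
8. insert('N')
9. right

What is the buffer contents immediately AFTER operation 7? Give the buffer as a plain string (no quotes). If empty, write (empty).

Answer: ZJ

Derivation:
After op 1 (delete): buf='SML' cursor=0
After op 2 (right): buf='SML' cursor=1
After op 3 (right): buf='SML' cursor=2
After op 4 (right): buf='SML' cursor=3
After op 5 (right): buf='SML' cursor=3
After op 6 (select(0,3) replace("ZJ")): buf='ZJ' cursor=2
After op 7 (delete): buf='ZJ' cursor=2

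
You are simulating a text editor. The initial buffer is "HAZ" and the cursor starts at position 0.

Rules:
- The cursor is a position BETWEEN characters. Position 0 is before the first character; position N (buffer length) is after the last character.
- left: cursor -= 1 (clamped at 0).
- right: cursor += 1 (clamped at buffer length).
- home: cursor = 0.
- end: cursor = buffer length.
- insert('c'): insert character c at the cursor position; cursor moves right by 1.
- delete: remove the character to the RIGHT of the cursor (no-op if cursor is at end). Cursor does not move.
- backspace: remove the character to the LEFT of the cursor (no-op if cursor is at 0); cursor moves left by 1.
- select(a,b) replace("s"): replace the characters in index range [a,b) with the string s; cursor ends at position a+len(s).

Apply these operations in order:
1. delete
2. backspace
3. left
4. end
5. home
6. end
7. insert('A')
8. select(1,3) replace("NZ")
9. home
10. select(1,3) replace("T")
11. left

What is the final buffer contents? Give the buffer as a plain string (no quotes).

Answer: AT

Derivation:
After op 1 (delete): buf='AZ' cursor=0
After op 2 (backspace): buf='AZ' cursor=0
After op 3 (left): buf='AZ' cursor=0
After op 4 (end): buf='AZ' cursor=2
After op 5 (home): buf='AZ' cursor=0
After op 6 (end): buf='AZ' cursor=2
After op 7 (insert('A')): buf='AZA' cursor=3
After op 8 (select(1,3) replace("NZ")): buf='ANZ' cursor=3
After op 9 (home): buf='ANZ' cursor=0
After op 10 (select(1,3) replace("T")): buf='AT' cursor=2
After op 11 (left): buf='AT' cursor=1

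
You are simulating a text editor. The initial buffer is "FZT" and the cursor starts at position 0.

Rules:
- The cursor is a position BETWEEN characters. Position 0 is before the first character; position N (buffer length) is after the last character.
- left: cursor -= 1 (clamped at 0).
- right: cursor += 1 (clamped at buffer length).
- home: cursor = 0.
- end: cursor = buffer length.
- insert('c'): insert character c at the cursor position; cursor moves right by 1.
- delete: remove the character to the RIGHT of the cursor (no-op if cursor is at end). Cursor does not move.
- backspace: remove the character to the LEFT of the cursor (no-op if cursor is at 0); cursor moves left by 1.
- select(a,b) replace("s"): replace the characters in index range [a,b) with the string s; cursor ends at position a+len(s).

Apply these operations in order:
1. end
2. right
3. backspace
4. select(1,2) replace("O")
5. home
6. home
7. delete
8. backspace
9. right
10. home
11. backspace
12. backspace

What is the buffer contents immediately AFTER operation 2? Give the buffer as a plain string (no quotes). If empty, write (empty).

After op 1 (end): buf='FZT' cursor=3
After op 2 (right): buf='FZT' cursor=3

Answer: FZT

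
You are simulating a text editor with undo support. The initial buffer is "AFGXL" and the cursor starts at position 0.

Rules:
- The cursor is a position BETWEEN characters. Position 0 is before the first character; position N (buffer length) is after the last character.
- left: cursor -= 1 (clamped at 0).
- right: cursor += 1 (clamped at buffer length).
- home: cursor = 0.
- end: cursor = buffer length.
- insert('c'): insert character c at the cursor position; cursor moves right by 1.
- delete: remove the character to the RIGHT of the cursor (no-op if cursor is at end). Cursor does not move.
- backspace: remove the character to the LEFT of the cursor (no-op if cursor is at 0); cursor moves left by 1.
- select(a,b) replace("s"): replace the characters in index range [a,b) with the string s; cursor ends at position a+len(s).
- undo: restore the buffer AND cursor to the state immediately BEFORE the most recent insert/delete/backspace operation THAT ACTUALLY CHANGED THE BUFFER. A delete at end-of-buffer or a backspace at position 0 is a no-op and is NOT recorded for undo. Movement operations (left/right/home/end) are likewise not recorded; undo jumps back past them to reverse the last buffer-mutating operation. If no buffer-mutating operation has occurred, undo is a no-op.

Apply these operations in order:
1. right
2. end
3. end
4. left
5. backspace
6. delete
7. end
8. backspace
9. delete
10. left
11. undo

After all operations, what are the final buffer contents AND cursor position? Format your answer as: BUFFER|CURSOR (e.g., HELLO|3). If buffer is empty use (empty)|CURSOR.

Answer: AFG|3

Derivation:
After op 1 (right): buf='AFGXL' cursor=1
After op 2 (end): buf='AFGXL' cursor=5
After op 3 (end): buf='AFGXL' cursor=5
After op 4 (left): buf='AFGXL' cursor=4
After op 5 (backspace): buf='AFGL' cursor=3
After op 6 (delete): buf='AFG' cursor=3
After op 7 (end): buf='AFG' cursor=3
After op 8 (backspace): buf='AF' cursor=2
After op 9 (delete): buf='AF' cursor=2
After op 10 (left): buf='AF' cursor=1
After op 11 (undo): buf='AFG' cursor=3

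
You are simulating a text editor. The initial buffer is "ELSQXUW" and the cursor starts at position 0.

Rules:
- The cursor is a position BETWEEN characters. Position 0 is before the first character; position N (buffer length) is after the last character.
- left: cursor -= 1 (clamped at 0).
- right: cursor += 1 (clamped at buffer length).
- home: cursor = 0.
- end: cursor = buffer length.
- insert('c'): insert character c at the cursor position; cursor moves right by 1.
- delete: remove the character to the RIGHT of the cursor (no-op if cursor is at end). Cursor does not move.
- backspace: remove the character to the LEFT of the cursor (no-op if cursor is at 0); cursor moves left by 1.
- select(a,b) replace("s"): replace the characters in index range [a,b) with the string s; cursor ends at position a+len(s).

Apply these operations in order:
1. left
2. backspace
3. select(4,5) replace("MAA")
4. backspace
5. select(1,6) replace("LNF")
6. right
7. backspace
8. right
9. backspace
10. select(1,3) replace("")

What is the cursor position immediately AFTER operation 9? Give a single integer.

After op 1 (left): buf='ELSQXUW' cursor=0
After op 2 (backspace): buf='ELSQXUW' cursor=0
After op 3 (select(4,5) replace("MAA")): buf='ELSQMAAUW' cursor=7
After op 4 (backspace): buf='ELSQMAUW' cursor=6
After op 5 (select(1,6) replace("LNF")): buf='ELNFUW' cursor=4
After op 6 (right): buf='ELNFUW' cursor=5
After op 7 (backspace): buf='ELNFW' cursor=4
After op 8 (right): buf='ELNFW' cursor=5
After op 9 (backspace): buf='ELNF' cursor=4

Answer: 4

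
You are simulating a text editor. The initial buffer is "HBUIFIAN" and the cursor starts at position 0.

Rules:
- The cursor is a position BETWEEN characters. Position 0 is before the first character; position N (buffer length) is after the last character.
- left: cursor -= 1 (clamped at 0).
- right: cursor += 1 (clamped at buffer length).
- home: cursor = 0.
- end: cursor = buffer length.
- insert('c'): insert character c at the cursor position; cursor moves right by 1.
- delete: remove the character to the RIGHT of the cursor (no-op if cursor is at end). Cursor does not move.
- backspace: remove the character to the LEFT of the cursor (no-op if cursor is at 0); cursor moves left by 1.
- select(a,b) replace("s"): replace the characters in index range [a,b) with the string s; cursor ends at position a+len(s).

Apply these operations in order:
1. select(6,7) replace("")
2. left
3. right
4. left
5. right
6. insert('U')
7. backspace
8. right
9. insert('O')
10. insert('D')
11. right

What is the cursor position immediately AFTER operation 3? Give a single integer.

Answer: 6

Derivation:
After op 1 (select(6,7) replace("")): buf='HBUIFIN' cursor=6
After op 2 (left): buf='HBUIFIN' cursor=5
After op 3 (right): buf='HBUIFIN' cursor=6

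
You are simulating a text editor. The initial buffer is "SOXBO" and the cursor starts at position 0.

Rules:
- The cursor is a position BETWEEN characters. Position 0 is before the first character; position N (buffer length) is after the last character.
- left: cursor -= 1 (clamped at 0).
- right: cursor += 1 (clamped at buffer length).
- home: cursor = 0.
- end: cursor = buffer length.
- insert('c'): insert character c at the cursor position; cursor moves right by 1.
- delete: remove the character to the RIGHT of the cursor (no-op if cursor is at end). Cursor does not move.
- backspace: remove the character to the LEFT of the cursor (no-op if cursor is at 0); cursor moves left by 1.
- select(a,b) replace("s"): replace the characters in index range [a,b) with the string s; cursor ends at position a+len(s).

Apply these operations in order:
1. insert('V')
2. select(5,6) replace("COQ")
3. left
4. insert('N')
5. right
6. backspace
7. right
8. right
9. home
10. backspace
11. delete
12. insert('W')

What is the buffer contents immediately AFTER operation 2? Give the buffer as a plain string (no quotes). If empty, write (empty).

Answer: VSOXBCOQ

Derivation:
After op 1 (insert('V')): buf='VSOXBO' cursor=1
After op 2 (select(5,6) replace("COQ")): buf='VSOXBCOQ' cursor=8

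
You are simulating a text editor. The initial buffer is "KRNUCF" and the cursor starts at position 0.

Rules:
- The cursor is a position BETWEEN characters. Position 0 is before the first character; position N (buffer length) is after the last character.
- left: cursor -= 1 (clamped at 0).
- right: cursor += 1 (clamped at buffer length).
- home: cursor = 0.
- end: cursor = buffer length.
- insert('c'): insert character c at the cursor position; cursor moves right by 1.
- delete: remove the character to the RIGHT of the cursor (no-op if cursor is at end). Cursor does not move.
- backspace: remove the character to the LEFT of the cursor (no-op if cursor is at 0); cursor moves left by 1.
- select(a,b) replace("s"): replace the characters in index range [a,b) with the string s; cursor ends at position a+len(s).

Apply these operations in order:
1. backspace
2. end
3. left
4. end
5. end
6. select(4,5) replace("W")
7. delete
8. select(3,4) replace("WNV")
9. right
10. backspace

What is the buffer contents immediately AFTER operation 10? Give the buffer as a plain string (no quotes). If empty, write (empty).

Answer: KRNWNV

Derivation:
After op 1 (backspace): buf='KRNUCF' cursor=0
After op 2 (end): buf='KRNUCF' cursor=6
After op 3 (left): buf='KRNUCF' cursor=5
After op 4 (end): buf='KRNUCF' cursor=6
After op 5 (end): buf='KRNUCF' cursor=6
After op 6 (select(4,5) replace("W")): buf='KRNUWF' cursor=5
After op 7 (delete): buf='KRNUW' cursor=5
After op 8 (select(3,4) replace("WNV")): buf='KRNWNVW' cursor=6
After op 9 (right): buf='KRNWNVW' cursor=7
After op 10 (backspace): buf='KRNWNV' cursor=6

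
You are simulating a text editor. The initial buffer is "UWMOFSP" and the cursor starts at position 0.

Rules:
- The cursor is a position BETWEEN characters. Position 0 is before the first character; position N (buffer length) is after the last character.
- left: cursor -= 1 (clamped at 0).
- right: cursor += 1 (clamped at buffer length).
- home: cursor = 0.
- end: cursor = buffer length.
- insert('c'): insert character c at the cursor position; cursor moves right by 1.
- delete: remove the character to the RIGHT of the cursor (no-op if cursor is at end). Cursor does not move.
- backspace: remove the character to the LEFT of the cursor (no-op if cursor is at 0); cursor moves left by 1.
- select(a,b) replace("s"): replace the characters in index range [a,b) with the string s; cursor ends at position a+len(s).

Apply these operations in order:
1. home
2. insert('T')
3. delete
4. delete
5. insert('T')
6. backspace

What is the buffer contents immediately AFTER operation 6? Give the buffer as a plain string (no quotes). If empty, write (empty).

Answer: TMOFSP

Derivation:
After op 1 (home): buf='UWMOFSP' cursor=0
After op 2 (insert('T')): buf='TUWMOFSP' cursor=1
After op 3 (delete): buf='TWMOFSP' cursor=1
After op 4 (delete): buf='TMOFSP' cursor=1
After op 5 (insert('T')): buf='TTMOFSP' cursor=2
After op 6 (backspace): buf='TMOFSP' cursor=1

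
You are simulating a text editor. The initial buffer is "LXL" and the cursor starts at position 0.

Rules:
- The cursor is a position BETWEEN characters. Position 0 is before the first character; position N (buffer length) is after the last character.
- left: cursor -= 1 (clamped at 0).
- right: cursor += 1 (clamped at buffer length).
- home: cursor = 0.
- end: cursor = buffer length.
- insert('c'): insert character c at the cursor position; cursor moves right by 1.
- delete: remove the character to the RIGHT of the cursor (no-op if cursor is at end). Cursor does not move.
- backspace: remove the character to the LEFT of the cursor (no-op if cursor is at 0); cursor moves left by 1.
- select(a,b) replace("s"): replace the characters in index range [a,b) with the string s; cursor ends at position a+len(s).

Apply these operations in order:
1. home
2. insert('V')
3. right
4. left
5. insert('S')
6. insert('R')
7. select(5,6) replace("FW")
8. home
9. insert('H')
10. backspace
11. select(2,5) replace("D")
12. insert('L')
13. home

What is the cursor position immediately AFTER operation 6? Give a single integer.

Answer: 3

Derivation:
After op 1 (home): buf='LXL' cursor=0
After op 2 (insert('V')): buf='VLXL' cursor=1
After op 3 (right): buf='VLXL' cursor=2
After op 4 (left): buf='VLXL' cursor=1
After op 5 (insert('S')): buf='VSLXL' cursor=2
After op 6 (insert('R')): buf='VSRLXL' cursor=3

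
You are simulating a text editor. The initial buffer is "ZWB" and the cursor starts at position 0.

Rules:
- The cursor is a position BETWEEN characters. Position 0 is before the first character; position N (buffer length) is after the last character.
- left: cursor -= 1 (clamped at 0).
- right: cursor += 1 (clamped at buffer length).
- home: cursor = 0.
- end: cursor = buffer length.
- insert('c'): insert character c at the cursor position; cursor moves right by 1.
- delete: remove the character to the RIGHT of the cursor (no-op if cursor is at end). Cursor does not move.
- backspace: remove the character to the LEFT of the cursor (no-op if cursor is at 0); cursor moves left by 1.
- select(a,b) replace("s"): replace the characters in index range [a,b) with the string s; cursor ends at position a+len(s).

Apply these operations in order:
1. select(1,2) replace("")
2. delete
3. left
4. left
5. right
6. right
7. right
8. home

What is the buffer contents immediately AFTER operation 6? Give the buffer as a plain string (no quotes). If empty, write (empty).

Answer: Z

Derivation:
After op 1 (select(1,2) replace("")): buf='ZB' cursor=1
After op 2 (delete): buf='Z' cursor=1
After op 3 (left): buf='Z' cursor=0
After op 4 (left): buf='Z' cursor=0
After op 5 (right): buf='Z' cursor=1
After op 6 (right): buf='Z' cursor=1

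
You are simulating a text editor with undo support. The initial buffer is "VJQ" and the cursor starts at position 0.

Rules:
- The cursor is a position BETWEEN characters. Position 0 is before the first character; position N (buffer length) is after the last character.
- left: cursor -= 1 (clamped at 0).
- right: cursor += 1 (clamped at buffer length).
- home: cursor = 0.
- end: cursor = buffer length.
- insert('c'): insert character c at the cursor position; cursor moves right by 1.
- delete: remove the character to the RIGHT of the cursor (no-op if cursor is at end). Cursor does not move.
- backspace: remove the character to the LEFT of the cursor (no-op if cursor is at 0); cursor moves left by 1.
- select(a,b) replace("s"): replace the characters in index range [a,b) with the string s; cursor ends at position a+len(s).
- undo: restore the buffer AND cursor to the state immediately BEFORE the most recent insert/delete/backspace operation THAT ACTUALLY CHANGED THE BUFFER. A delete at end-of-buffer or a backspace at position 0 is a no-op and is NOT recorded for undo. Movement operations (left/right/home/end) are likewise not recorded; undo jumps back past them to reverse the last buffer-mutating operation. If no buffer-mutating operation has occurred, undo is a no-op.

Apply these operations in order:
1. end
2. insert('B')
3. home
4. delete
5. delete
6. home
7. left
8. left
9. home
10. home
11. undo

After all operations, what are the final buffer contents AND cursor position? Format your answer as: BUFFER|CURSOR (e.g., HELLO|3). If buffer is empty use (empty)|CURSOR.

Answer: JQB|0

Derivation:
After op 1 (end): buf='VJQ' cursor=3
After op 2 (insert('B')): buf='VJQB' cursor=4
After op 3 (home): buf='VJQB' cursor=0
After op 4 (delete): buf='JQB' cursor=0
After op 5 (delete): buf='QB' cursor=0
After op 6 (home): buf='QB' cursor=0
After op 7 (left): buf='QB' cursor=0
After op 8 (left): buf='QB' cursor=0
After op 9 (home): buf='QB' cursor=0
After op 10 (home): buf='QB' cursor=0
After op 11 (undo): buf='JQB' cursor=0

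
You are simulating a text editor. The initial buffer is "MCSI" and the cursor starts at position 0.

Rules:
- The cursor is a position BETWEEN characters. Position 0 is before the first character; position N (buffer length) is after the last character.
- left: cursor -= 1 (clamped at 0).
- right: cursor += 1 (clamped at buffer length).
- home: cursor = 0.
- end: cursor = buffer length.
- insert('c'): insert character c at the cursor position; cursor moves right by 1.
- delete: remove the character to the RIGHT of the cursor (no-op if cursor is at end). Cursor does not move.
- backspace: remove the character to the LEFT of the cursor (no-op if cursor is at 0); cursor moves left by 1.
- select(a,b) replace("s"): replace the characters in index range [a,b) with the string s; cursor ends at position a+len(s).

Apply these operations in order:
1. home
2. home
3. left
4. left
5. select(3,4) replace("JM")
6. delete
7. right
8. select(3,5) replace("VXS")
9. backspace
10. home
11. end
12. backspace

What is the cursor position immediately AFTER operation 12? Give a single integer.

Answer: 4

Derivation:
After op 1 (home): buf='MCSI' cursor=0
After op 2 (home): buf='MCSI' cursor=0
After op 3 (left): buf='MCSI' cursor=0
After op 4 (left): buf='MCSI' cursor=0
After op 5 (select(3,4) replace("JM")): buf='MCSJM' cursor=5
After op 6 (delete): buf='MCSJM' cursor=5
After op 7 (right): buf='MCSJM' cursor=5
After op 8 (select(3,5) replace("VXS")): buf='MCSVXS' cursor=6
After op 9 (backspace): buf='MCSVX' cursor=5
After op 10 (home): buf='MCSVX' cursor=0
After op 11 (end): buf='MCSVX' cursor=5
After op 12 (backspace): buf='MCSV' cursor=4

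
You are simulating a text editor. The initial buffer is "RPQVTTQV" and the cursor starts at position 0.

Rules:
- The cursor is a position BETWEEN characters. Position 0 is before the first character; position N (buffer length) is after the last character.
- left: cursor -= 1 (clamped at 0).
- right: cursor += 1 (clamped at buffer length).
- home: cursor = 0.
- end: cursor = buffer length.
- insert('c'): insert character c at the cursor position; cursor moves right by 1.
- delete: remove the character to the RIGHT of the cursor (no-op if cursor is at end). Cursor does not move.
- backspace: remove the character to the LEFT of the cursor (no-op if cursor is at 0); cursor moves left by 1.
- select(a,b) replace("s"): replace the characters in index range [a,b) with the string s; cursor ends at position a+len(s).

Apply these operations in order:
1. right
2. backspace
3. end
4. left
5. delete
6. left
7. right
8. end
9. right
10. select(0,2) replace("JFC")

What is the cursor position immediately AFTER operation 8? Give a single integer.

After op 1 (right): buf='RPQVTTQV' cursor=1
After op 2 (backspace): buf='PQVTTQV' cursor=0
After op 3 (end): buf='PQVTTQV' cursor=7
After op 4 (left): buf='PQVTTQV' cursor=6
After op 5 (delete): buf='PQVTTQ' cursor=6
After op 6 (left): buf='PQVTTQ' cursor=5
After op 7 (right): buf='PQVTTQ' cursor=6
After op 8 (end): buf='PQVTTQ' cursor=6

Answer: 6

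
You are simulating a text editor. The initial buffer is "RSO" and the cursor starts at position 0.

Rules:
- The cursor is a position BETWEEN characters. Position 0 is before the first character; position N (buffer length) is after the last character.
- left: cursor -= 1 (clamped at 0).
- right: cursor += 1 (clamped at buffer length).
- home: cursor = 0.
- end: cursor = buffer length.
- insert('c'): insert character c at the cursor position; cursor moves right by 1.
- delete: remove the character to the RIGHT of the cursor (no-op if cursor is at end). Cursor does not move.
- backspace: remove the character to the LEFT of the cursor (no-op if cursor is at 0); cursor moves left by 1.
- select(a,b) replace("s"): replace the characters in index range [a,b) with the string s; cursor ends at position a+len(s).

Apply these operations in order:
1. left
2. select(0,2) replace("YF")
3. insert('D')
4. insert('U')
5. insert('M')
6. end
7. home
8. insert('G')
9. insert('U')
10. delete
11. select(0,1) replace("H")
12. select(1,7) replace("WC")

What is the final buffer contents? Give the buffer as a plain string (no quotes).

After op 1 (left): buf='RSO' cursor=0
After op 2 (select(0,2) replace("YF")): buf='YFO' cursor=2
After op 3 (insert('D')): buf='YFDO' cursor=3
After op 4 (insert('U')): buf='YFDUO' cursor=4
After op 5 (insert('M')): buf='YFDUMO' cursor=5
After op 6 (end): buf='YFDUMO' cursor=6
After op 7 (home): buf='YFDUMO' cursor=0
After op 8 (insert('G')): buf='GYFDUMO' cursor=1
After op 9 (insert('U')): buf='GUYFDUMO' cursor=2
After op 10 (delete): buf='GUFDUMO' cursor=2
After op 11 (select(0,1) replace("H")): buf='HUFDUMO' cursor=1
After op 12 (select(1,7) replace("WC")): buf='HWC' cursor=3

Answer: HWC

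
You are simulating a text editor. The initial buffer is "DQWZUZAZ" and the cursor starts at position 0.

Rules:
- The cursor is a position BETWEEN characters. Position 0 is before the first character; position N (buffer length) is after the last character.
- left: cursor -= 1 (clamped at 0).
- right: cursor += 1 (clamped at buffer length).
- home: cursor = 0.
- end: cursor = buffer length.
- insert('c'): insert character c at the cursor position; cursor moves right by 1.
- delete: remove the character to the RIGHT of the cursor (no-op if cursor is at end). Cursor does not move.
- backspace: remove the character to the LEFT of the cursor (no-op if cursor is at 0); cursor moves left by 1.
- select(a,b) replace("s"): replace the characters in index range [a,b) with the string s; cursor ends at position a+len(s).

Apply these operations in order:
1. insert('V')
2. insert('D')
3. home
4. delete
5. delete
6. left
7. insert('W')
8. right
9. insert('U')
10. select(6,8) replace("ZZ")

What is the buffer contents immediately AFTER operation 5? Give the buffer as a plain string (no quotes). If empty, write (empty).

Answer: DQWZUZAZ

Derivation:
After op 1 (insert('V')): buf='VDQWZUZAZ' cursor=1
After op 2 (insert('D')): buf='VDDQWZUZAZ' cursor=2
After op 3 (home): buf='VDDQWZUZAZ' cursor=0
After op 4 (delete): buf='DDQWZUZAZ' cursor=0
After op 5 (delete): buf='DQWZUZAZ' cursor=0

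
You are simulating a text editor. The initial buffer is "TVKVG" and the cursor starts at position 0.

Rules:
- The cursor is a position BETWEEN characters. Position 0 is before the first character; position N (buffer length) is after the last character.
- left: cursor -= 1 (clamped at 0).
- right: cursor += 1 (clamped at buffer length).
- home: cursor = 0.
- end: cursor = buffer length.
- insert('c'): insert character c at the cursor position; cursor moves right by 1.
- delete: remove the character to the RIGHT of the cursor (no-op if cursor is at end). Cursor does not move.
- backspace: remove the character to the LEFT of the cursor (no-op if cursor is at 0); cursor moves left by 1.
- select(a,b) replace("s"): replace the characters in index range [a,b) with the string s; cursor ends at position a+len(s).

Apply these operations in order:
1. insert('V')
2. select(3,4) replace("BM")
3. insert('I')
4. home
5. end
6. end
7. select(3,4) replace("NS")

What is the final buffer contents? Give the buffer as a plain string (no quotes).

After op 1 (insert('V')): buf='VTVKVG' cursor=1
After op 2 (select(3,4) replace("BM")): buf='VTVBMVG' cursor=5
After op 3 (insert('I')): buf='VTVBMIVG' cursor=6
After op 4 (home): buf='VTVBMIVG' cursor=0
After op 5 (end): buf='VTVBMIVG' cursor=8
After op 6 (end): buf='VTVBMIVG' cursor=8
After op 7 (select(3,4) replace("NS")): buf='VTVNSMIVG' cursor=5

Answer: VTVNSMIVG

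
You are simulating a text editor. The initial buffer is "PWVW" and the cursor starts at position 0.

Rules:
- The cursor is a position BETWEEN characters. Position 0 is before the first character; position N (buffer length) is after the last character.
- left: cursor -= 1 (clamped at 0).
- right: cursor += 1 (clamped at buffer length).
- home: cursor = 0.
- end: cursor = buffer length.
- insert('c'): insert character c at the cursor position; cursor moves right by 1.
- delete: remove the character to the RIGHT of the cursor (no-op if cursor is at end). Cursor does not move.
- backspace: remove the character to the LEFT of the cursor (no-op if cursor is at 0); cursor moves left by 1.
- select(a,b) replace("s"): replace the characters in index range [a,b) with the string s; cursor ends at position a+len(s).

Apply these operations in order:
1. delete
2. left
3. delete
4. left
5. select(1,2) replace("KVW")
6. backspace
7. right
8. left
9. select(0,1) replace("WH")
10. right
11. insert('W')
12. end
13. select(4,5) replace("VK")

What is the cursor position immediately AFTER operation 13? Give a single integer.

After op 1 (delete): buf='WVW' cursor=0
After op 2 (left): buf='WVW' cursor=0
After op 3 (delete): buf='VW' cursor=0
After op 4 (left): buf='VW' cursor=0
After op 5 (select(1,2) replace("KVW")): buf='VKVW' cursor=4
After op 6 (backspace): buf='VKV' cursor=3
After op 7 (right): buf='VKV' cursor=3
After op 8 (left): buf='VKV' cursor=2
After op 9 (select(0,1) replace("WH")): buf='WHKV' cursor=2
After op 10 (right): buf='WHKV' cursor=3
After op 11 (insert('W')): buf='WHKWV' cursor=4
After op 12 (end): buf='WHKWV' cursor=5
After op 13 (select(4,5) replace("VK")): buf='WHKWVK' cursor=6

Answer: 6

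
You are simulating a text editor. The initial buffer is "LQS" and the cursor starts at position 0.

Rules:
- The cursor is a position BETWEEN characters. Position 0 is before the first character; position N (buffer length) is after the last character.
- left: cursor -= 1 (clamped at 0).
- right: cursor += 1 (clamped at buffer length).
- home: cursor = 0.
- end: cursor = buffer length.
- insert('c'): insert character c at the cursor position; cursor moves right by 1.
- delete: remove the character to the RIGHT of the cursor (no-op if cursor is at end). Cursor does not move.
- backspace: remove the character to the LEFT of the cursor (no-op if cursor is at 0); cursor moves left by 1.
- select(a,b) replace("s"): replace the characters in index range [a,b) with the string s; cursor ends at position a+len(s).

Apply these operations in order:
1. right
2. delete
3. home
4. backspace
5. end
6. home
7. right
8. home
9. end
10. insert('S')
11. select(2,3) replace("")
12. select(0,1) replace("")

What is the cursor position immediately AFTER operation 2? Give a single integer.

Answer: 1

Derivation:
After op 1 (right): buf='LQS' cursor=1
After op 2 (delete): buf='LS' cursor=1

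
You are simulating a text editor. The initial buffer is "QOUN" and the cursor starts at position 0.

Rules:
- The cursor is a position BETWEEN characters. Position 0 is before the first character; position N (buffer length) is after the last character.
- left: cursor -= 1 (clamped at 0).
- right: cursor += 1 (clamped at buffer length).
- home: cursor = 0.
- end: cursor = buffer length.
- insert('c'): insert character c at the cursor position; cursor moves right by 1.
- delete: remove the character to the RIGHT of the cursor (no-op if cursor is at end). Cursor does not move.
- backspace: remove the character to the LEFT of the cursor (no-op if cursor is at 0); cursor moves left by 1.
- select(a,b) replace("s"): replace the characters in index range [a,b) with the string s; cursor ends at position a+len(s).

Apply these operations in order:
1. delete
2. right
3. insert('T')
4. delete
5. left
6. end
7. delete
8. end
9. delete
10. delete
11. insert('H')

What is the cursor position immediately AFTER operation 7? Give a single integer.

After op 1 (delete): buf='OUN' cursor=0
After op 2 (right): buf='OUN' cursor=1
After op 3 (insert('T')): buf='OTUN' cursor=2
After op 4 (delete): buf='OTN' cursor=2
After op 5 (left): buf='OTN' cursor=1
After op 6 (end): buf='OTN' cursor=3
After op 7 (delete): buf='OTN' cursor=3

Answer: 3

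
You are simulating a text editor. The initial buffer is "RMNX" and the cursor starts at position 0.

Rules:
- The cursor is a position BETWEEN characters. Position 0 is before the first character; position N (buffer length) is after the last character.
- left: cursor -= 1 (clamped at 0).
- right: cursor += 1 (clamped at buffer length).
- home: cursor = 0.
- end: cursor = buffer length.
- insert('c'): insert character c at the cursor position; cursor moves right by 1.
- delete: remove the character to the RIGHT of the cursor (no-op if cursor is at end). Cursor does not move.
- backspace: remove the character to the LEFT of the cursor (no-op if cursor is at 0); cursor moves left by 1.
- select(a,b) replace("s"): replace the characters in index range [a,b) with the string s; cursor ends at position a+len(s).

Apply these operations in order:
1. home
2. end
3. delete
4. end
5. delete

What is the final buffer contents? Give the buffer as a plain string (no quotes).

Answer: RMNX

Derivation:
After op 1 (home): buf='RMNX' cursor=0
After op 2 (end): buf='RMNX' cursor=4
After op 3 (delete): buf='RMNX' cursor=4
After op 4 (end): buf='RMNX' cursor=4
After op 5 (delete): buf='RMNX' cursor=4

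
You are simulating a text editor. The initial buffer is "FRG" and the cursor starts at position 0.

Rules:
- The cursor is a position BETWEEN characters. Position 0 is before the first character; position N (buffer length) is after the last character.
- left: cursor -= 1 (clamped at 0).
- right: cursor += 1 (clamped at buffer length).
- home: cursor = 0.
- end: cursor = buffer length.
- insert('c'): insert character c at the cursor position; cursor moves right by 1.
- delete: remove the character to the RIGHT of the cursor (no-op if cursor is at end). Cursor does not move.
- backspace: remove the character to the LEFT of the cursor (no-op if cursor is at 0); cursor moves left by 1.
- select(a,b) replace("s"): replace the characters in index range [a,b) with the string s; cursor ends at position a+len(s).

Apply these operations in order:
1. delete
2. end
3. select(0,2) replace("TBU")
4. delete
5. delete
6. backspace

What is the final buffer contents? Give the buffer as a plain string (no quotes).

After op 1 (delete): buf='RG' cursor=0
After op 2 (end): buf='RG' cursor=2
After op 3 (select(0,2) replace("TBU")): buf='TBU' cursor=3
After op 4 (delete): buf='TBU' cursor=3
After op 5 (delete): buf='TBU' cursor=3
After op 6 (backspace): buf='TB' cursor=2

Answer: TB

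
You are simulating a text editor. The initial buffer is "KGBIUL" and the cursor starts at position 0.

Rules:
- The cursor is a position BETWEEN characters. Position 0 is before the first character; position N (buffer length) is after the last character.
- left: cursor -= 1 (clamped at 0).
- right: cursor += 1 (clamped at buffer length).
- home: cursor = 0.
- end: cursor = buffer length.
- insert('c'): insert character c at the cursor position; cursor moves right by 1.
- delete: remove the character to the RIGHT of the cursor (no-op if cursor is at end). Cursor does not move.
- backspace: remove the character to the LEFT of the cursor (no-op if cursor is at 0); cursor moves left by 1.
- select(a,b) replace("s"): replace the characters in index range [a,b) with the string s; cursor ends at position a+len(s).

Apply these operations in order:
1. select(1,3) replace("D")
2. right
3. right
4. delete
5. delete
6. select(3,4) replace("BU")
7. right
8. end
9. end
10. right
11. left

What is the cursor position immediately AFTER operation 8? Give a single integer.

Answer: 5

Derivation:
After op 1 (select(1,3) replace("D")): buf='KDIUL' cursor=2
After op 2 (right): buf='KDIUL' cursor=3
After op 3 (right): buf='KDIUL' cursor=4
After op 4 (delete): buf='KDIU' cursor=4
After op 5 (delete): buf='KDIU' cursor=4
After op 6 (select(3,4) replace("BU")): buf='KDIBU' cursor=5
After op 7 (right): buf='KDIBU' cursor=5
After op 8 (end): buf='KDIBU' cursor=5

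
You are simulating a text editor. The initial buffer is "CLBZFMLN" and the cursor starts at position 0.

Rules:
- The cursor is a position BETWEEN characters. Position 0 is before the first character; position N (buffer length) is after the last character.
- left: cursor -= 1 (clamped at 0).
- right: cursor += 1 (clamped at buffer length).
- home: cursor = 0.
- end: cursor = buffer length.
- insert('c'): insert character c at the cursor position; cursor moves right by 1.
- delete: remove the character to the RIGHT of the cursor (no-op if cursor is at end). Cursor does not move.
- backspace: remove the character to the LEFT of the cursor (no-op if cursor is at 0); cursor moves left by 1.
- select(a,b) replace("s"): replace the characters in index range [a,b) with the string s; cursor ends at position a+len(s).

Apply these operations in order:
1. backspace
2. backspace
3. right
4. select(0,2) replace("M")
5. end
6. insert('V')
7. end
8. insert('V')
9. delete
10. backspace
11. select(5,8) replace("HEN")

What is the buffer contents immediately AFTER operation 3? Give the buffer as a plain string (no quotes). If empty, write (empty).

After op 1 (backspace): buf='CLBZFMLN' cursor=0
After op 2 (backspace): buf='CLBZFMLN' cursor=0
After op 3 (right): buf='CLBZFMLN' cursor=1

Answer: CLBZFMLN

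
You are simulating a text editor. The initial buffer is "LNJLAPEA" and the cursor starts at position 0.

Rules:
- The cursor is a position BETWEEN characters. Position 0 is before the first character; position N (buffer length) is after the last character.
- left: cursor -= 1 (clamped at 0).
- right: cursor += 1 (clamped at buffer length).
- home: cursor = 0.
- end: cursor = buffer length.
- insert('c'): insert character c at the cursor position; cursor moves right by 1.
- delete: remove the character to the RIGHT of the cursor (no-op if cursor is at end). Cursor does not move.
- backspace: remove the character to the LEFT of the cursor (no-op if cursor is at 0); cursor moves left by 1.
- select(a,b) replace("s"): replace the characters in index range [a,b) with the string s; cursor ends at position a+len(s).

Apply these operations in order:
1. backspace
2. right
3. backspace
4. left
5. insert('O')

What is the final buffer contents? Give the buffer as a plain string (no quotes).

After op 1 (backspace): buf='LNJLAPEA' cursor=0
After op 2 (right): buf='LNJLAPEA' cursor=1
After op 3 (backspace): buf='NJLAPEA' cursor=0
After op 4 (left): buf='NJLAPEA' cursor=0
After op 5 (insert('O')): buf='ONJLAPEA' cursor=1

Answer: ONJLAPEA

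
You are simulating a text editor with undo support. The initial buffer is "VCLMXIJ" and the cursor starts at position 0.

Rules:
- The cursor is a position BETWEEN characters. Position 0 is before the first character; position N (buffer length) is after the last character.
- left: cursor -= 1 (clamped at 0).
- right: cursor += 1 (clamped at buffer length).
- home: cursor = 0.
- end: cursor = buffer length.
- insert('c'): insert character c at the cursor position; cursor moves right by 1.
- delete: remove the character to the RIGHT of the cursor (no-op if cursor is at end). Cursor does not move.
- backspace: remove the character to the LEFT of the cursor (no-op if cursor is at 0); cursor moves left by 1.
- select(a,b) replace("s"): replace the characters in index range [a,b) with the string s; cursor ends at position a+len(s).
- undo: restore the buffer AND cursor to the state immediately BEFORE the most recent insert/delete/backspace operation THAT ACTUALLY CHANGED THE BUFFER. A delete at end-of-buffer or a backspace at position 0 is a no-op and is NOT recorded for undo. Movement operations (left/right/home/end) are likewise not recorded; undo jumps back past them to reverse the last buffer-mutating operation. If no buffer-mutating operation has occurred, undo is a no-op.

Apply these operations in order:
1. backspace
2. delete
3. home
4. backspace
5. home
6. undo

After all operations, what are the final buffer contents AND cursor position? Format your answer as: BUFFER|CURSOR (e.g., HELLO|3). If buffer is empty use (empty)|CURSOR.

Answer: VCLMXIJ|0

Derivation:
After op 1 (backspace): buf='VCLMXIJ' cursor=0
After op 2 (delete): buf='CLMXIJ' cursor=0
After op 3 (home): buf='CLMXIJ' cursor=0
After op 4 (backspace): buf='CLMXIJ' cursor=0
After op 5 (home): buf='CLMXIJ' cursor=0
After op 6 (undo): buf='VCLMXIJ' cursor=0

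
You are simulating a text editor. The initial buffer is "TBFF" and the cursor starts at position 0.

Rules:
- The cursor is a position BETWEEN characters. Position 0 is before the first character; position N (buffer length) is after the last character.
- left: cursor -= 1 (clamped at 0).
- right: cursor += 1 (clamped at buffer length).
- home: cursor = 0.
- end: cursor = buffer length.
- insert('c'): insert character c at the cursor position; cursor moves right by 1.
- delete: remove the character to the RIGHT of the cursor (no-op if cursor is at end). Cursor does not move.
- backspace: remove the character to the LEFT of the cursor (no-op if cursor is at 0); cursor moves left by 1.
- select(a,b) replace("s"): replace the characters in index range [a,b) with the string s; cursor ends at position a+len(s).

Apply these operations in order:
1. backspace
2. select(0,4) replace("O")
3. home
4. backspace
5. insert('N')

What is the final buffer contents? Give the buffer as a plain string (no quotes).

Answer: NO

Derivation:
After op 1 (backspace): buf='TBFF' cursor=0
After op 2 (select(0,4) replace("O")): buf='O' cursor=1
After op 3 (home): buf='O' cursor=0
After op 4 (backspace): buf='O' cursor=0
After op 5 (insert('N')): buf='NO' cursor=1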